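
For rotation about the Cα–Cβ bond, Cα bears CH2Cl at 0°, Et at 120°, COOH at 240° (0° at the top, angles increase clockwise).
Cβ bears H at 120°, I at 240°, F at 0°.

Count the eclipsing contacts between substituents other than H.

Non-H eclipsing pairs: CH2Cl(0°)/F(0°); COOH(240°)/I(240°) — 2 interactions.

2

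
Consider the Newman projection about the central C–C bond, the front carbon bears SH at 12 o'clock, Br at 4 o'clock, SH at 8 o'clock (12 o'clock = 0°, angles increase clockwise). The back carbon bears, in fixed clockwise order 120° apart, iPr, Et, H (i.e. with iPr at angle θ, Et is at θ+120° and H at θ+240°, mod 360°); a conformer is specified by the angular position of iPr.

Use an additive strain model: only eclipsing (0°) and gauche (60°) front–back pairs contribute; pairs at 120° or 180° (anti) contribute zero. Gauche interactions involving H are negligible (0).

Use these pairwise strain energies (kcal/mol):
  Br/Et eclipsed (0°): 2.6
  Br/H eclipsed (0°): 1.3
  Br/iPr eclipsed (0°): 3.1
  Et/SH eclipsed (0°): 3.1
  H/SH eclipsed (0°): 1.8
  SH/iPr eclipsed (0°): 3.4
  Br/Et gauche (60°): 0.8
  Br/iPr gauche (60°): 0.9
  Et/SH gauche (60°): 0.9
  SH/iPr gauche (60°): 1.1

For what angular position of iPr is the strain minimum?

iPr at 0° is eclipsed. SH at 0° is eclipsed with iPr at 0° (3.4); Br at 120° is eclipsed with Et at 120° (2.6); SH at 240° is eclipsed with H at 240° (1.8). Total 7.8 kcal/mol.
iPr at 60° is staggered. SH at 0° is gauche with iPr at 60° (1.1); Br at 120° is gauche with iPr at 60° (0.9); Br at 120° is gauche with Et at 180° (0.8); SH at 240° is gauche with Et at 180° (0.9). Total 3.7 kcal/mol.
iPr at 120° is eclipsed. SH at 0° is eclipsed with H at 0° (1.8); Br at 120° is eclipsed with iPr at 120° (3.1); SH at 240° is eclipsed with Et at 240° (3.1). Total 8.0 kcal/mol.
iPr at 180° is staggered. SH at 0° is gauche with Et at 300° (0.9); Br at 120° is gauche with iPr at 180° (0.9); SH at 240° is gauche with iPr at 180° (1.1); SH at 240° is gauche with Et at 300° (0.9). Total 3.8 kcal/mol.
iPr at 240° is eclipsed. SH at 0° is eclipsed with Et at 0° (3.1); Br at 120° is eclipsed with H at 120° (1.3); SH at 240° is eclipsed with iPr at 240° (3.4). Total 7.8 kcal/mol.
iPr at 300° is staggered. SH at 0° is gauche with iPr at 300° (1.1); SH at 0° is gauche with Et at 60° (0.9); Br at 120° is gauche with Et at 60° (0.8); SH at 240° is gauche with iPr at 300° (1.1). Total 3.9 kcal/mol.
The minimum (3.7 kcal/mol) occurs with iPr at 60°.

60°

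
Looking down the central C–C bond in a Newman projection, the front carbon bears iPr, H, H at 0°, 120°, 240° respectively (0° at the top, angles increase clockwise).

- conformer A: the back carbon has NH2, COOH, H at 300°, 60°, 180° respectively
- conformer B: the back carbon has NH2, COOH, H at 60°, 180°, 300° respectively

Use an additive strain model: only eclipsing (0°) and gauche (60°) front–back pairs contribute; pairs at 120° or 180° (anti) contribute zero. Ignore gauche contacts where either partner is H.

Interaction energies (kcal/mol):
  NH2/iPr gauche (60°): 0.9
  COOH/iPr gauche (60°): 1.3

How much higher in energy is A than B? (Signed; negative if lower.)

A is staggered. iPr at 0° is gauche with NH2 at 300° (0.9); iPr at 0° is gauche with COOH at 60° (1.3). Total 2.2 kcal/mol.
B is staggered. iPr at 0° is gauche with NH2 at 60° (0.9). Total 0.9 kcal/mol.
E(A) − E(B) = 2.2 − 0.9 = +1.3 kcal/mol.

+1.3 kcal/mol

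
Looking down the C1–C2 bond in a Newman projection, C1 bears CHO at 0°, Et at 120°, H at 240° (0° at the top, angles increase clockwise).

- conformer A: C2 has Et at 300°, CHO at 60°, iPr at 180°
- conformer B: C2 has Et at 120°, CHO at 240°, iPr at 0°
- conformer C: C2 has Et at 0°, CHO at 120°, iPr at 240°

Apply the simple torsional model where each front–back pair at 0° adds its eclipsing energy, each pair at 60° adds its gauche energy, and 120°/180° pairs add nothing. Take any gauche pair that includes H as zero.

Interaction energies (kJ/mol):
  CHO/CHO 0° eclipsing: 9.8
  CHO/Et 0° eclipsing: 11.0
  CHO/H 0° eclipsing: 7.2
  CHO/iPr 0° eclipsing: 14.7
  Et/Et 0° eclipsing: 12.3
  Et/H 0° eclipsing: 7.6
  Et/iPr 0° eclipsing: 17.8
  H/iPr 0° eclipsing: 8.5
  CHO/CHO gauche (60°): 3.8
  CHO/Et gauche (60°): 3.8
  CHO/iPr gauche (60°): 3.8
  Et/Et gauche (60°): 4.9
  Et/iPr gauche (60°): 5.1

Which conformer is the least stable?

A (staggered): CHO–Et gauche, CHO–CHO gauche, Et–CHO gauche, Et–iPr gauche; 3.8 + 3.8 + 3.8 + 5.1 = 16.5 kJ/mol.
B (eclipsed): CHO–iPr eclipsed, Et–Et eclipsed, H–CHO eclipsed; 14.7 + 12.3 + 7.2 = 34.2 kJ/mol.
C (eclipsed): CHO–Et eclipsed, Et–CHO eclipsed, H–iPr eclipsed; 11.0 + 11.0 + 8.5 = 30.5 kJ/mol.
B has the highest total (34.2 kJ/mol).

B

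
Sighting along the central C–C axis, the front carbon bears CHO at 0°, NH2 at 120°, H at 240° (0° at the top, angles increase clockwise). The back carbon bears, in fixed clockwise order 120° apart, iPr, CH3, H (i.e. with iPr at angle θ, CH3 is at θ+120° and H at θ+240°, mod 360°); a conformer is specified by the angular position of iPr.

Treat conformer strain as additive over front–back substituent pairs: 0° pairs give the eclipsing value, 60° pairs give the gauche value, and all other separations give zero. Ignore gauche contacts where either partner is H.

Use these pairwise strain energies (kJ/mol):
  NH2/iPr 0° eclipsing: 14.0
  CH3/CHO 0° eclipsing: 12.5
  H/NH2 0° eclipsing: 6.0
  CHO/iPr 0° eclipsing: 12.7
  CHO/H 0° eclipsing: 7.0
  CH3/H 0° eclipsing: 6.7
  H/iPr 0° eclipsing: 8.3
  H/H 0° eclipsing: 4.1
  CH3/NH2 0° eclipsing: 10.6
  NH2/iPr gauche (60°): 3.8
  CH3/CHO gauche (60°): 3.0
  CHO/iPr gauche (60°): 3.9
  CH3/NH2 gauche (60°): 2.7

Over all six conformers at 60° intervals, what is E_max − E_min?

iPr at 0° (eclipsed): CHO–iPr eclipsed, NH2–CH3 eclipsed, H–H eclipsed; 12.7 + 10.6 + 4.1 = 27.4 kJ/mol.
iPr at 60° (staggered): CHO–iPr gauche, NH2–iPr gauche, NH2–CH3 gauche; 3.9 + 3.8 + 2.7 = 10.4 kJ/mol.
iPr at 120° (eclipsed): CHO–H eclipsed, NH2–iPr eclipsed, H–CH3 eclipsed; 7.0 + 14.0 + 6.7 = 27.7 kJ/mol.
iPr at 180° (staggered): CHO–CH3 gauche, NH2–iPr gauche; 3.0 + 3.8 = 6.8 kJ/mol.
iPr at 240° (eclipsed): CHO–CH3 eclipsed, NH2–H eclipsed, H–iPr eclipsed; 12.5 + 6.0 + 8.3 = 26.8 kJ/mol.
iPr at 300° (staggered): CHO–iPr gauche, CHO–CH3 gauche, NH2–CH3 gauche; 3.9 + 3.0 + 2.7 = 9.6 kJ/mol.
Max at 120° (27.7 kJ/mol), min at 180° (6.8 kJ/mol); barrier = 20.9 kJ/mol.

20.9 kJ/mol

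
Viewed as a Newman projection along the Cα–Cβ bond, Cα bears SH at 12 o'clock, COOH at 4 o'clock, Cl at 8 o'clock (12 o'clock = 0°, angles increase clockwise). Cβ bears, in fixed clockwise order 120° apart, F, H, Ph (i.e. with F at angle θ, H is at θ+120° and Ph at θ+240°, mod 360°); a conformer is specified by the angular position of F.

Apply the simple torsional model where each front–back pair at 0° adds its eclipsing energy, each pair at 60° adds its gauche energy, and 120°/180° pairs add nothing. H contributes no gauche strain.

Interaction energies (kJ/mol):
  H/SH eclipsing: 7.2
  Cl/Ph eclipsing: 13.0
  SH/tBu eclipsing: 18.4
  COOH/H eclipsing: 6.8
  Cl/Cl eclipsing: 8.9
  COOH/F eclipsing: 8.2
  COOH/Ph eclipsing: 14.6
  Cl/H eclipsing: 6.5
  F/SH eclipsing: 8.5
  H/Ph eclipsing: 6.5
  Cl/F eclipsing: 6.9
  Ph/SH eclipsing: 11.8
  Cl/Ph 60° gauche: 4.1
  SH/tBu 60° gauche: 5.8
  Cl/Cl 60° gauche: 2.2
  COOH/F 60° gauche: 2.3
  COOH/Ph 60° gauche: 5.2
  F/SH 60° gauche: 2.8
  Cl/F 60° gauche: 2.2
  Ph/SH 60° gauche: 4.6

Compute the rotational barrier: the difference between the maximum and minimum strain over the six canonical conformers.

14.9 kJ/mol

F at 0° (eclipsed): SH(0°)/F(0°) eclipsed 8.5; COOH(120°)/H(120°) eclipsed 6.8; Cl(240°)/Ph(240°) eclipsed 13.0 → 28.3 kJ/mol.
F at 60° (staggered): SH(0°)/F(60°) gauche 2.8; SH(0°)/Ph(300°) gauche 4.6; COOH(120°)/F(60°) gauche 2.3; Cl(240°)/Ph(300°) gauche 4.1 → 13.8 kJ/mol.
F at 120° (eclipsed): SH(0°)/Ph(0°) eclipsed 11.8; COOH(120°)/F(120°) eclipsed 8.2; Cl(240°)/H(240°) eclipsed 6.5 → 26.5 kJ/mol.
F at 180° (staggered): SH(0°)/Ph(60°) gauche 4.6; COOH(120°)/F(180°) gauche 2.3; COOH(120°)/Ph(60°) gauche 5.2; Cl(240°)/F(180°) gauche 2.2 → 14.3 kJ/mol.
F at 240° (eclipsed): SH(0°)/H(0°) eclipsed 7.2; COOH(120°)/Ph(120°) eclipsed 14.6; Cl(240°)/F(240°) eclipsed 6.9 → 28.7 kJ/mol.
F at 300° (staggered): SH(0°)/F(300°) gauche 2.8; COOH(120°)/Ph(180°) gauche 5.2; Cl(240°)/F(300°) gauche 2.2; Cl(240°)/Ph(180°) gauche 4.1 → 14.3 kJ/mol.
Max at 240° (28.7 kJ/mol), min at 60° (13.8 kJ/mol); barrier = 14.9 kJ/mol.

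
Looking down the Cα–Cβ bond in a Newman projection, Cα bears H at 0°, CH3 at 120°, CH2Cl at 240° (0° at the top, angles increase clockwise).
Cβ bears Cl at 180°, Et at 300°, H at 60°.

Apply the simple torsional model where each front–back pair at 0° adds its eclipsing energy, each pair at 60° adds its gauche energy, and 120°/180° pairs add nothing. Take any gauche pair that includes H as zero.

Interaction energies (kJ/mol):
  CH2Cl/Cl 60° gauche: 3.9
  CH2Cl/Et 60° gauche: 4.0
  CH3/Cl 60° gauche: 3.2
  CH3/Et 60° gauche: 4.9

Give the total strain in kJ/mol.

This conformer (staggered): CH3(120°)/Cl(180°) gauche 3.2; CH2Cl(240°)/Cl(180°) gauche 3.9; CH2Cl(240°)/Et(300°) gauche 4.0 → 11.1 kJ/mol.

11.1 kJ/mol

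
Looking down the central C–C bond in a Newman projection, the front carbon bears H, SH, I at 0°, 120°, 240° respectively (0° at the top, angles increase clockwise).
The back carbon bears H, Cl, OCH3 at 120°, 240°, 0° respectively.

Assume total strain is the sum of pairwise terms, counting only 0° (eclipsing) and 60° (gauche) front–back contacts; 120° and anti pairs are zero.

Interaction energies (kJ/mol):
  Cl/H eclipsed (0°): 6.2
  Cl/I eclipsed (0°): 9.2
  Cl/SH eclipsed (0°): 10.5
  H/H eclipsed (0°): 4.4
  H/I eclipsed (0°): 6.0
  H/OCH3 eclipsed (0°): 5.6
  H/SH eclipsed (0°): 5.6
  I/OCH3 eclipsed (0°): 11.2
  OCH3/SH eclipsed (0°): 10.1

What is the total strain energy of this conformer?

This conformer (eclipsed): H(0°)/OCH3(0°) eclipsed 5.6; SH(120°)/H(120°) eclipsed 5.6; I(240°)/Cl(240°) eclipsed 9.2 → 20.4 kJ/mol.

20.4 kJ/mol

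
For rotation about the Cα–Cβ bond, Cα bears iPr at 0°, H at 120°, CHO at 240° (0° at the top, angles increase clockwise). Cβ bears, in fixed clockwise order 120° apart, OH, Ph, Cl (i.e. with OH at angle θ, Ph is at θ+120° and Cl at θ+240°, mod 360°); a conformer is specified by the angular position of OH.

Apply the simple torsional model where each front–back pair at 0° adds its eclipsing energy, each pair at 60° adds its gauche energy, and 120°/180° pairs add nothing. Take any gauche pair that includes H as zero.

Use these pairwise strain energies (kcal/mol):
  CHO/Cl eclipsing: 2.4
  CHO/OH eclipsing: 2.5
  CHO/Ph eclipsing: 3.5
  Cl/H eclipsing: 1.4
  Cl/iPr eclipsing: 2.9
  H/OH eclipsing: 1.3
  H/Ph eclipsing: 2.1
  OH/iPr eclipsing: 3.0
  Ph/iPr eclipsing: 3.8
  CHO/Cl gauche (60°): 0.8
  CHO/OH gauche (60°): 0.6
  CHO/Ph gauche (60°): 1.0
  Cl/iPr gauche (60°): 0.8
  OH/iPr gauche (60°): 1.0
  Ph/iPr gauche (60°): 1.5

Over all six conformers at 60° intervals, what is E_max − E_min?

OH at 0° (eclipsed): iPr(0°)/OH(0°) eclipsed 3.0; H(120°)/Ph(120°) eclipsed 2.1; CHO(240°)/Cl(240°) eclipsed 2.4 → 7.5 kcal/mol.
OH at 60° (staggered): iPr(0°)/OH(60°) gauche 1.0; iPr(0°)/Cl(300°) gauche 0.8; CHO(240°)/Ph(180°) gauche 1.0; CHO(240°)/Cl(300°) gauche 0.8 → 3.6 kcal/mol.
OH at 120° (eclipsed): iPr(0°)/Cl(0°) eclipsed 2.9; H(120°)/OH(120°) eclipsed 1.3; CHO(240°)/Ph(240°) eclipsed 3.5 → 7.7 kcal/mol.
OH at 180° (staggered): iPr(0°)/Ph(300°) gauche 1.5; iPr(0°)/Cl(60°) gauche 0.8; CHO(240°)/OH(180°) gauche 0.6; CHO(240°)/Ph(300°) gauche 1.0 → 3.9 kcal/mol.
OH at 240° (eclipsed): iPr(0°)/Ph(0°) eclipsed 3.8; H(120°)/Cl(120°) eclipsed 1.4; CHO(240°)/OH(240°) eclipsed 2.5 → 7.7 kcal/mol.
OH at 300° (staggered): iPr(0°)/OH(300°) gauche 1.0; iPr(0°)/Ph(60°) gauche 1.5; CHO(240°)/OH(300°) gauche 0.6; CHO(240°)/Cl(180°) gauche 0.8 → 3.9 kcal/mol.
Max at 120° (7.7 kcal/mol), min at 60° (3.6 kcal/mol); barrier = 4.1 kcal/mol.

4.1 kcal/mol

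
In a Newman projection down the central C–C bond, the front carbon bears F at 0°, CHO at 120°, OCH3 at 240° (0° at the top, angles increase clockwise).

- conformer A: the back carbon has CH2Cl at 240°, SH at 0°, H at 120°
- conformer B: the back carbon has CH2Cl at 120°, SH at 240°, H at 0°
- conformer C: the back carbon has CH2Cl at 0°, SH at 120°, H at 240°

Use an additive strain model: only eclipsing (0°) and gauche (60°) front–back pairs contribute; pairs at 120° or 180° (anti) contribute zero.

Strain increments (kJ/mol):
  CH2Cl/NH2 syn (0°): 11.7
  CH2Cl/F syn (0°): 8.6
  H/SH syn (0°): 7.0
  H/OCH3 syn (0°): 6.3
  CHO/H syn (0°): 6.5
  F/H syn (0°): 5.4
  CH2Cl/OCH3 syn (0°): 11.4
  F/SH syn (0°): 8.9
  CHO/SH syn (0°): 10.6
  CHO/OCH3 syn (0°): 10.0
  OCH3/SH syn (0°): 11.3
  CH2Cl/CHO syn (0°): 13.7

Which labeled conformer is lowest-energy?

A (eclipsed): F–SH eclipsed, CHO–H eclipsed, OCH3–CH2Cl eclipsed; 8.9 + 6.5 + 11.4 = 26.8 kJ/mol.
B (eclipsed): F–H eclipsed, CHO–CH2Cl eclipsed, OCH3–SH eclipsed; 5.4 + 13.7 + 11.3 = 30.4 kJ/mol.
C (eclipsed): F–CH2Cl eclipsed, CHO–SH eclipsed, OCH3–H eclipsed; 8.6 + 10.6 + 6.3 = 25.5 kJ/mol.
C has the lowest total (25.5 kJ/mol).

C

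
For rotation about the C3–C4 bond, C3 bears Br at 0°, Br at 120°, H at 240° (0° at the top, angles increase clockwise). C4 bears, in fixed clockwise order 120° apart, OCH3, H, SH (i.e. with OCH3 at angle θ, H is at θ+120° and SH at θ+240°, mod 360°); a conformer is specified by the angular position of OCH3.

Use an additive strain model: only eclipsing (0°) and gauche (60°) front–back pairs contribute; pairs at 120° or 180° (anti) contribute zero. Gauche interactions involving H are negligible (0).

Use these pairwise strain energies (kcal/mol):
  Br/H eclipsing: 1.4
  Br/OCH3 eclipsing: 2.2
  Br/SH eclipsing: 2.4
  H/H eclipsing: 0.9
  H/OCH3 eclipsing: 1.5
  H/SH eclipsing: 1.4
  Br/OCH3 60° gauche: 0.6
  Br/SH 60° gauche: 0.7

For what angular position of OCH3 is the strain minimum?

OCH3 at 0° (eclipsed): Br(0°)/OCH3(0°) eclipsed 2.2; Br(120°)/H(120°) eclipsed 1.4; H(240°)/SH(240°) eclipsed 1.4 → 5.0 kcal/mol.
OCH3 at 60° (staggered): Br(0°)/OCH3(60°) gauche 0.6; Br(0°)/SH(300°) gauche 0.7; Br(120°)/OCH3(60°) gauche 0.6 → 1.9 kcal/mol.
OCH3 at 120° (eclipsed): Br(0°)/SH(0°) eclipsed 2.4; Br(120°)/OCH3(120°) eclipsed 2.2; H(240°)/H(240°) eclipsed 0.9 → 5.5 kcal/mol.
OCH3 at 180° (staggered): Br(0°)/SH(60°) gauche 0.7; Br(120°)/OCH3(180°) gauche 0.6; Br(120°)/SH(60°) gauche 0.7 → 2.0 kcal/mol.
OCH3 at 240° (eclipsed): Br(0°)/H(0°) eclipsed 1.4; Br(120°)/SH(120°) eclipsed 2.4; H(240°)/OCH3(240°) eclipsed 1.5 → 5.3 kcal/mol.
OCH3 at 300° (staggered): Br(0°)/OCH3(300°) gauche 0.6; Br(120°)/SH(180°) gauche 0.7 → 1.3 kcal/mol.
The minimum (1.3 kcal/mol) occurs with OCH3 at 300°.

300°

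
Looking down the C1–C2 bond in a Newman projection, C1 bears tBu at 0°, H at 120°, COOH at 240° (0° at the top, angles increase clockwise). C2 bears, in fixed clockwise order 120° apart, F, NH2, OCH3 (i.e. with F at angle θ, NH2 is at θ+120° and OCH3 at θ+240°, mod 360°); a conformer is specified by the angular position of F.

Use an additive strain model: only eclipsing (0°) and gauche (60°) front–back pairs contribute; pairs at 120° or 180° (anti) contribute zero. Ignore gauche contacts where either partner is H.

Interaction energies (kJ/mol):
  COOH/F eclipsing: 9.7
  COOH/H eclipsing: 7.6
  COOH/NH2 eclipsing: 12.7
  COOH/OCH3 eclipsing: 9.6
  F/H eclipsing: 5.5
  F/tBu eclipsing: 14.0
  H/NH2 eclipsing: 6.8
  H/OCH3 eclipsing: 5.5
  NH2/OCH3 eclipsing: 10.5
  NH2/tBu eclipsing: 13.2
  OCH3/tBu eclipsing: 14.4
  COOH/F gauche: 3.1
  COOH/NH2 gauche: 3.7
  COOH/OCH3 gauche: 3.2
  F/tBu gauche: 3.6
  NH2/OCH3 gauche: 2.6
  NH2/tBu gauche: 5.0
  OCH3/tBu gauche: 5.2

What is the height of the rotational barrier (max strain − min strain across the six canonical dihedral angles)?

F at 0° is eclipsed. tBu at 0° is eclipsed with F at 0° (14.0); H at 120° is eclipsed with NH2 at 120° (6.8); COOH at 240° is eclipsed with OCH3 at 240° (9.6). Total 30.4 kJ/mol.
F at 60° is staggered. tBu at 0° is gauche with F at 60° (3.6); tBu at 0° is gauche with OCH3 at 300° (5.2); COOH at 240° is gauche with NH2 at 180° (3.7); COOH at 240° is gauche with OCH3 at 300° (3.2). Total 15.7 kJ/mol.
F at 120° is eclipsed. tBu at 0° is eclipsed with OCH3 at 0° (14.4); H at 120° is eclipsed with F at 120° (5.5); COOH at 240° is eclipsed with NH2 at 240° (12.7). Total 32.6 kJ/mol.
F at 180° is staggered. tBu at 0° is gauche with NH2 at 300° (5.0); tBu at 0° is gauche with OCH3 at 60° (5.2); COOH at 240° is gauche with F at 180° (3.1); COOH at 240° is gauche with NH2 at 300° (3.7). Total 17.0 kJ/mol.
F at 240° is eclipsed. tBu at 0° is eclipsed with NH2 at 0° (13.2); H at 120° is eclipsed with OCH3 at 120° (5.5); COOH at 240° is eclipsed with F at 240° (9.7). Total 28.4 kJ/mol.
F at 300° is staggered. tBu at 0° is gauche with F at 300° (3.6); tBu at 0° is gauche with NH2 at 60° (5.0); COOH at 240° is gauche with F at 300° (3.1); COOH at 240° is gauche with OCH3 at 180° (3.2). Total 14.9 kJ/mol.
Max at 120° (32.6 kJ/mol), min at 300° (14.9 kJ/mol); barrier = 17.7 kJ/mol.

17.7 kJ/mol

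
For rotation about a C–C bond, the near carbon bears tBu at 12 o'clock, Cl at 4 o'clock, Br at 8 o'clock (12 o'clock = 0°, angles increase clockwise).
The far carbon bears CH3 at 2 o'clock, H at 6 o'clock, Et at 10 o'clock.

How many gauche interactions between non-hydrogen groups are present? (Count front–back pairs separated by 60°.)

4

Non-H gauche pairs: tBu(0°)/CH3(60°); tBu(0°)/Et(300°); Cl(120°)/CH3(60°); Br(240°)/Et(300°) — 4 interactions.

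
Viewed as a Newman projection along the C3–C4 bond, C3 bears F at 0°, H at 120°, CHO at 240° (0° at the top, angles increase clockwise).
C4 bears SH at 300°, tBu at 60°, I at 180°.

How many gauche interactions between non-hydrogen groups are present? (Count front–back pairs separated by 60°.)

4

Non-H gauche pairs: F(0°)/SH(300°); F(0°)/tBu(60°); CHO(240°)/SH(300°); CHO(240°)/I(180°) — 4 interactions.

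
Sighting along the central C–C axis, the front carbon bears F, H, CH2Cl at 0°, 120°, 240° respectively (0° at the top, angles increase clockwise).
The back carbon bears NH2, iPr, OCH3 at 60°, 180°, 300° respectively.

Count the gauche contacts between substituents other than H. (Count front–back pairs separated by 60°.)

Non-H gauche pairs: F(0°)/NH2(60°); F(0°)/OCH3(300°); CH2Cl(240°)/iPr(180°); CH2Cl(240°)/OCH3(300°) — 4 interactions.

4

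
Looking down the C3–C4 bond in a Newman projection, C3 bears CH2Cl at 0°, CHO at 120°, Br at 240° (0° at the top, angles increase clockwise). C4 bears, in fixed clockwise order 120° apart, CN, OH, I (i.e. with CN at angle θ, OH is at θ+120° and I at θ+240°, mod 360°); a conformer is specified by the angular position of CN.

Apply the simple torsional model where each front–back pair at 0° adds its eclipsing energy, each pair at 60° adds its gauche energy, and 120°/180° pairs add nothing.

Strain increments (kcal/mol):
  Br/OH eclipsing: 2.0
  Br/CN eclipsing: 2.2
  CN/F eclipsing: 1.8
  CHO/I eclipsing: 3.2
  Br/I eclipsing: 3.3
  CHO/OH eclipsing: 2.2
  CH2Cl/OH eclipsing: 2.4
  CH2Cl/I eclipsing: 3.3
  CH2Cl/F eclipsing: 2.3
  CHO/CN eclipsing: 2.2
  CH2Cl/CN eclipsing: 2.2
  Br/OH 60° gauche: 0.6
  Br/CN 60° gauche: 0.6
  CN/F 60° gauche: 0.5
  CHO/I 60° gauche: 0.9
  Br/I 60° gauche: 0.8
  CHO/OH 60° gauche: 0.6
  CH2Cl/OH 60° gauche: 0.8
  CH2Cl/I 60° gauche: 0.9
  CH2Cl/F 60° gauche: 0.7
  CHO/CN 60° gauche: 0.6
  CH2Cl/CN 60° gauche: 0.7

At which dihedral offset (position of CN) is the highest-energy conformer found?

240°

CN at 0° is eclipsed. CH2Cl at 0° is eclipsed with CN at 0° (2.2); CHO at 120° is eclipsed with OH at 120° (2.2); Br at 240° is eclipsed with I at 240° (3.3). Total 7.7 kcal/mol.
CN at 60° is staggered. CH2Cl at 0° is gauche with CN at 60° (0.7); CH2Cl at 0° is gauche with I at 300° (0.9); CHO at 120° is gauche with CN at 60° (0.6); CHO at 120° is gauche with OH at 180° (0.6); Br at 240° is gauche with OH at 180° (0.6); Br at 240° is gauche with I at 300° (0.8). Total 4.2 kcal/mol.
CN at 120° is eclipsed. CH2Cl at 0° is eclipsed with I at 0° (3.3); CHO at 120° is eclipsed with CN at 120° (2.2); Br at 240° is eclipsed with OH at 240° (2.0). Total 7.5 kcal/mol.
CN at 180° is staggered. CH2Cl at 0° is gauche with OH at 300° (0.8); CH2Cl at 0° is gauche with I at 60° (0.9); CHO at 120° is gauche with CN at 180° (0.6); CHO at 120° is gauche with I at 60° (0.9); Br at 240° is gauche with CN at 180° (0.6); Br at 240° is gauche with OH at 300° (0.6). Total 4.4 kcal/mol.
CN at 240° is eclipsed. CH2Cl at 0° is eclipsed with OH at 0° (2.4); CHO at 120° is eclipsed with I at 120° (3.2); Br at 240° is eclipsed with CN at 240° (2.2). Total 7.8 kcal/mol.
CN at 300° is staggered. CH2Cl at 0° is gauche with CN at 300° (0.7); CH2Cl at 0° is gauche with OH at 60° (0.8); CHO at 120° is gauche with OH at 60° (0.6); CHO at 120° is gauche with I at 180° (0.9); Br at 240° is gauche with CN at 300° (0.6); Br at 240° is gauche with I at 180° (0.8). Total 4.4 kcal/mol.
The maximum (7.8 kcal/mol) occurs with CN at 240°.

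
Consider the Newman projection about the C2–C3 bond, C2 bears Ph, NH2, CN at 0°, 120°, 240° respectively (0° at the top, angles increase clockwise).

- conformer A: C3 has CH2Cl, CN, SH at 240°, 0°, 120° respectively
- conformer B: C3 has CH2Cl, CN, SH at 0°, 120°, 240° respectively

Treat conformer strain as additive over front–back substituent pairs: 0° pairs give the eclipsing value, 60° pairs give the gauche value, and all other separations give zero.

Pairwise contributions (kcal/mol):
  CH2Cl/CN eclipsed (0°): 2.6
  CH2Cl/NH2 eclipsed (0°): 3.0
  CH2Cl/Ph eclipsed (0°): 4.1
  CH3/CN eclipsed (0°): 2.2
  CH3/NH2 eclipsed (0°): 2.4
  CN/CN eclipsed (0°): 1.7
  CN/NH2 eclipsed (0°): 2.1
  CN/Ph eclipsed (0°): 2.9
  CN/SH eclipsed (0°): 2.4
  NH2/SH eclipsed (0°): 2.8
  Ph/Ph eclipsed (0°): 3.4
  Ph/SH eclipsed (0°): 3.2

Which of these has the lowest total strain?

A is eclipsed. Ph at 0° is eclipsed with CN at 0° (2.9); NH2 at 120° is eclipsed with SH at 120° (2.8); CN at 240° is eclipsed with CH2Cl at 240° (2.6). Total 8.3 kcal/mol.
B is eclipsed. Ph at 0° is eclipsed with CH2Cl at 0° (4.1); NH2 at 120° is eclipsed with CN at 120° (2.1); CN at 240° is eclipsed with SH at 240° (2.4). Total 8.6 kcal/mol.
A has the lowest total (8.3 kcal/mol).

A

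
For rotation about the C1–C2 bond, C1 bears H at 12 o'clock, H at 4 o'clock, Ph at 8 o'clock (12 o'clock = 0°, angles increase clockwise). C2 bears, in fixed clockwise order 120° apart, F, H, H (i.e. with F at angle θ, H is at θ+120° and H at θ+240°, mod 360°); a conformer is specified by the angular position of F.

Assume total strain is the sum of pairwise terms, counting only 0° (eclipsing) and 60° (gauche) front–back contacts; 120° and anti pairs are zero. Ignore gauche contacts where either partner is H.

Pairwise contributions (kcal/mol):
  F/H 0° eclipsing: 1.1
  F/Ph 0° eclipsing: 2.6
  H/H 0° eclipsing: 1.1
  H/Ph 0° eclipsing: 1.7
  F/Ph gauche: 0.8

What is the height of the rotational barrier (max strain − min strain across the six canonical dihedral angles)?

4.8 kcal/mol

F at 0° (eclipsed): H–F eclipsed, H–H eclipsed, Ph–H eclipsed; 1.1 + 1.1 + 1.7 = 3.9 kcal/mol.
F at 60° (staggered): no non-H gauche contacts → 0.0 kcal/mol.
F at 120° (eclipsed): H–H eclipsed, H–F eclipsed, Ph–H eclipsed; 1.1 + 1.1 + 1.7 = 3.9 kcal/mol.
F at 180° (staggered): Ph–F gauche; 0.8 = 0.8 kcal/mol.
F at 240° (eclipsed): H–H eclipsed, H–H eclipsed, Ph–F eclipsed; 1.1 + 1.1 + 2.6 = 4.8 kcal/mol.
F at 300° (staggered): Ph–F gauche; 0.8 = 0.8 kcal/mol.
Max at 240° (4.8 kcal/mol), min at 60° (0.0 kcal/mol); barrier = 4.8 kcal/mol.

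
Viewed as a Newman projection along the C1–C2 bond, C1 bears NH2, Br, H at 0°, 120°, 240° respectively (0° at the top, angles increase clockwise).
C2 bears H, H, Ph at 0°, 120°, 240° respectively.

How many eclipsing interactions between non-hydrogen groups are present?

0

Every eclipsing pair involves H, so the count is 0.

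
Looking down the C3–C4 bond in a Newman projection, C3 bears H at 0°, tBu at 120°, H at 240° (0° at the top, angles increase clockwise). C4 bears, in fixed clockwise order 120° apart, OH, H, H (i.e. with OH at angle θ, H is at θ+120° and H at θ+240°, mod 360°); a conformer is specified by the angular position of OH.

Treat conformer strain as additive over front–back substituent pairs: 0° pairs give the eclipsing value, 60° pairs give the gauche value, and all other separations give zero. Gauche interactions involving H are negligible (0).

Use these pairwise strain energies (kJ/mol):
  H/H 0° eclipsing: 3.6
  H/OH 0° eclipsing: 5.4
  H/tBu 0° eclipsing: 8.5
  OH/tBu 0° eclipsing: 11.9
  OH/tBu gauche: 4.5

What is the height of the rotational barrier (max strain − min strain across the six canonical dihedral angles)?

OH at 0° is eclipsed. H at 0° is eclipsed with OH at 0° (5.4); tBu at 120° is eclipsed with H at 120° (8.5); H at 240° is eclipsed with H at 240° (3.6). Total 17.5 kJ/mol.
OH at 60° is staggered. tBu at 120° is gauche with OH at 60° (4.5). Total 4.5 kJ/mol.
OH at 120° is eclipsed. H at 0° is eclipsed with H at 0° (3.6); tBu at 120° is eclipsed with OH at 120° (11.9); H at 240° is eclipsed with H at 240° (3.6). Total 19.1 kJ/mol.
OH at 180° is staggered. tBu at 120° is gauche with OH at 180° (4.5). Total 4.5 kJ/mol.
OH at 240° is eclipsed. H at 0° is eclipsed with H at 0° (3.6); tBu at 120° is eclipsed with H at 120° (8.5); H at 240° is eclipsed with OH at 240° (5.4). Total 17.5 kJ/mol.
OH at 300° (staggered): no non-H gauche contacts → 0.0 kJ/mol.
Max at 120° (19.1 kJ/mol), min at 300° (0.0 kJ/mol); barrier = 19.1 kJ/mol.

19.1 kJ/mol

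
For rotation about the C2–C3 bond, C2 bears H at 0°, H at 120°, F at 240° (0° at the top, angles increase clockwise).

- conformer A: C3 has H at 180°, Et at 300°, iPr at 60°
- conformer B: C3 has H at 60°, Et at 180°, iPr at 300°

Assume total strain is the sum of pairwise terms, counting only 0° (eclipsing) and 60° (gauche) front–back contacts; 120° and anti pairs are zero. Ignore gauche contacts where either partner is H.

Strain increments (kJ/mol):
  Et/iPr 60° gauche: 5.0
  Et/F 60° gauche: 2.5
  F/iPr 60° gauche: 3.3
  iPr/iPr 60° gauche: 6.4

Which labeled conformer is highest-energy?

B

A (staggered): F(240°)/Et(300°) gauche 2.5 → 2.5 kJ/mol.
B (staggered): F(240°)/Et(180°) gauche 2.5; F(240°)/iPr(300°) gauche 3.3 → 5.8 kJ/mol.
B has the highest total (5.8 kJ/mol).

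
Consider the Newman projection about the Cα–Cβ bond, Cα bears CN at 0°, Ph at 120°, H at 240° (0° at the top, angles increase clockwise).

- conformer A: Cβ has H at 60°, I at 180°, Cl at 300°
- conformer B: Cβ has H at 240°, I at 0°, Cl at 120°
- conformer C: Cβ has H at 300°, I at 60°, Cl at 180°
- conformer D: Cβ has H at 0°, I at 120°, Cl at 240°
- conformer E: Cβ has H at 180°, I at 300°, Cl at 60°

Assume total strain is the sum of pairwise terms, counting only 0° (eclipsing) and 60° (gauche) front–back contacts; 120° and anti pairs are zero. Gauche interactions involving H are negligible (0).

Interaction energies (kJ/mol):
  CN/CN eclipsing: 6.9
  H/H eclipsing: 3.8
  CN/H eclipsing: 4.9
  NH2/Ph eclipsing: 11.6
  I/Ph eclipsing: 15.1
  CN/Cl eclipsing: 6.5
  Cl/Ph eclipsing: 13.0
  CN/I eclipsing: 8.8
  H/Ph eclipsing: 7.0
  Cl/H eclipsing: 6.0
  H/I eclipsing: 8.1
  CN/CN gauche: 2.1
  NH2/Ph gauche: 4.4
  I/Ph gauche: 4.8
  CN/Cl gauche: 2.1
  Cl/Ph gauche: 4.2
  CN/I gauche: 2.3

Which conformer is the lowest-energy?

A (staggered): CN–Cl gauche, Ph–I gauche; 2.1 + 4.8 = 6.9 kJ/mol.
B (eclipsed): CN–I eclipsed, Ph–Cl eclipsed, H–H eclipsed; 8.8 + 13.0 + 3.8 = 25.6 kJ/mol.
C (staggered): CN–I gauche, Ph–I gauche, Ph–Cl gauche; 2.3 + 4.8 + 4.2 = 11.3 kJ/mol.
D (eclipsed): CN–H eclipsed, Ph–I eclipsed, H–Cl eclipsed; 4.9 + 15.1 + 6.0 = 26.0 kJ/mol.
E (staggered): CN–I gauche, CN–Cl gauche, Ph–Cl gauche; 2.3 + 2.1 + 4.2 = 8.6 kJ/mol.
A has the lowest total (6.9 kJ/mol).

A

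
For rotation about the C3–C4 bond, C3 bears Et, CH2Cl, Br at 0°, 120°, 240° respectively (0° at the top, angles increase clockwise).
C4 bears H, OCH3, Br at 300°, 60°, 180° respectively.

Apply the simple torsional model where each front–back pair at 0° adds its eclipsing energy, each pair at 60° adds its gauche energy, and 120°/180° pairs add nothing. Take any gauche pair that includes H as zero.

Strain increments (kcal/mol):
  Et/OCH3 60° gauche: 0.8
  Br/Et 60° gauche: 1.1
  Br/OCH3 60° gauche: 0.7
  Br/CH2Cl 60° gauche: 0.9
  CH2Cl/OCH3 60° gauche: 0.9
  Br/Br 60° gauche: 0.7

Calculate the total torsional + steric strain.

3.3 kcal/mol

This conformer is staggered. Et at 0° is gauche with OCH3 at 60° (0.8); CH2Cl at 120° is gauche with OCH3 at 60° (0.9); CH2Cl at 120° is gauche with Br at 180° (0.9); Br at 240° is gauche with Br at 180° (0.7). Total 3.3 kcal/mol.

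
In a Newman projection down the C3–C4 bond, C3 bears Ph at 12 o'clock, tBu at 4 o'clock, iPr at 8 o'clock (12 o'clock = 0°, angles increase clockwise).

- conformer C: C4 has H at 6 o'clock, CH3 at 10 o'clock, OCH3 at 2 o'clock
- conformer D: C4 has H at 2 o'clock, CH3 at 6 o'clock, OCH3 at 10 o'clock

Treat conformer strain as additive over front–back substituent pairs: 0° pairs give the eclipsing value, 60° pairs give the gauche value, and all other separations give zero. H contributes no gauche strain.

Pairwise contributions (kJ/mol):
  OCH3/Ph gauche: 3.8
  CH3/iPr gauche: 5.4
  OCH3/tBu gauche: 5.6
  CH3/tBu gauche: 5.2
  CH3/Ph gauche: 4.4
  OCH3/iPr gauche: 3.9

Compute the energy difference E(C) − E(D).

+0.9 kJ/mol

C (staggered): Ph–CH3 gauche, Ph–OCH3 gauche, tBu–OCH3 gauche, iPr–CH3 gauche; 4.4 + 3.8 + 5.6 + 5.4 = 19.2 kJ/mol.
D (staggered): Ph–OCH3 gauche, tBu–CH3 gauche, iPr–CH3 gauche, iPr–OCH3 gauche; 3.8 + 5.2 + 5.4 + 3.9 = 18.3 kJ/mol.
E(C) − E(D) = 19.2 − 18.3 = +0.9 kJ/mol.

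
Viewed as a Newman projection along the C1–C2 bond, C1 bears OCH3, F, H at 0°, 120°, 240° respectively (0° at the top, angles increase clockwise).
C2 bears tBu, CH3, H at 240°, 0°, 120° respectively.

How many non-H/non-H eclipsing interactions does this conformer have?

1

Non-H eclipsing pairs: OCH3(0°)/CH3(0°) — 1 interaction.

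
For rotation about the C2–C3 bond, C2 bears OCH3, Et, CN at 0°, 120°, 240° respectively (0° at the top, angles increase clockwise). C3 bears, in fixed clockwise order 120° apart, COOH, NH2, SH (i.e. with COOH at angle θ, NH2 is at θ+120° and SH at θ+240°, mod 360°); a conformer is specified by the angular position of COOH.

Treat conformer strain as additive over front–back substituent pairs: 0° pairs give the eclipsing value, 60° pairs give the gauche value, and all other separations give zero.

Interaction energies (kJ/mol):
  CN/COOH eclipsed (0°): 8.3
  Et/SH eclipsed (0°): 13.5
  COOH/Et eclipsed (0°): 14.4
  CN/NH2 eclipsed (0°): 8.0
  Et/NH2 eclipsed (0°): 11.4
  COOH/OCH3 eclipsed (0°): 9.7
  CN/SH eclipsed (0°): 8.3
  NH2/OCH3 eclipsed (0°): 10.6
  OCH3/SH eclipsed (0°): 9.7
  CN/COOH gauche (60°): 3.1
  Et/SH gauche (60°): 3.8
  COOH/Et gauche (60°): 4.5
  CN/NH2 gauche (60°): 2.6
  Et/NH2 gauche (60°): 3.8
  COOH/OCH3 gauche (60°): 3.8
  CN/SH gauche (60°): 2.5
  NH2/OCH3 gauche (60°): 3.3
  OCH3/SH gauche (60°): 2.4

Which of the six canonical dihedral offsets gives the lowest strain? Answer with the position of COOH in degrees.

COOH at 0° is eclipsed. OCH3 at 0° is eclipsed with COOH at 0° (9.7); Et at 120° is eclipsed with NH2 at 120° (11.4); CN at 240° is eclipsed with SH at 240° (8.3). Total 29.4 kJ/mol.
COOH at 60° is staggered. OCH3 at 0° is gauche with COOH at 60° (3.8); OCH3 at 0° is gauche with SH at 300° (2.4); Et at 120° is gauche with COOH at 60° (4.5); Et at 120° is gauche with NH2 at 180° (3.8); CN at 240° is gauche with NH2 at 180° (2.6); CN at 240° is gauche with SH at 300° (2.5). Total 19.6 kJ/mol.
COOH at 120° is eclipsed. OCH3 at 0° is eclipsed with SH at 0° (9.7); Et at 120° is eclipsed with COOH at 120° (14.4); CN at 240° is eclipsed with NH2 at 240° (8.0). Total 32.1 kJ/mol.
COOH at 180° is staggered. OCH3 at 0° is gauche with NH2 at 300° (3.3); OCH3 at 0° is gauche with SH at 60° (2.4); Et at 120° is gauche with COOH at 180° (4.5); Et at 120° is gauche with SH at 60° (3.8); CN at 240° is gauche with COOH at 180° (3.1); CN at 240° is gauche with NH2 at 300° (2.6). Total 19.7 kJ/mol.
COOH at 240° is eclipsed. OCH3 at 0° is eclipsed with NH2 at 0° (10.6); Et at 120° is eclipsed with SH at 120° (13.5); CN at 240° is eclipsed with COOH at 240° (8.3). Total 32.4 kJ/mol.
COOH at 300° is staggered. OCH3 at 0° is gauche with COOH at 300° (3.8); OCH3 at 0° is gauche with NH2 at 60° (3.3); Et at 120° is gauche with NH2 at 60° (3.8); Et at 120° is gauche with SH at 180° (3.8); CN at 240° is gauche with COOH at 300° (3.1); CN at 240° is gauche with SH at 180° (2.5). Total 20.3 kJ/mol.
The minimum (19.6 kJ/mol) occurs with COOH at 60°.

60°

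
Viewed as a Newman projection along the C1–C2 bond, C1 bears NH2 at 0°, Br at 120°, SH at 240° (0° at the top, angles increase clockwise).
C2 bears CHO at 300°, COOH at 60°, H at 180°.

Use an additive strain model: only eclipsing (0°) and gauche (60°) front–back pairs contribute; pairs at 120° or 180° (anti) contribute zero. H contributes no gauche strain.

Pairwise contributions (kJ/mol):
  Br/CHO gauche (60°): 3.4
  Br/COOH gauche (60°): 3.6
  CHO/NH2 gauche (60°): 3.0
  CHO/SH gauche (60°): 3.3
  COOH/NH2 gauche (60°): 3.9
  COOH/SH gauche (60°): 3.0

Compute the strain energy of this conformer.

13.8 kJ/mol

This conformer is staggered. NH2 at 0° is gauche with CHO at 300° (3.0); NH2 at 0° is gauche with COOH at 60° (3.9); Br at 120° is gauche with COOH at 60° (3.6); SH at 240° is gauche with CHO at 300° (3.3). Total 13.8 kJ/mol.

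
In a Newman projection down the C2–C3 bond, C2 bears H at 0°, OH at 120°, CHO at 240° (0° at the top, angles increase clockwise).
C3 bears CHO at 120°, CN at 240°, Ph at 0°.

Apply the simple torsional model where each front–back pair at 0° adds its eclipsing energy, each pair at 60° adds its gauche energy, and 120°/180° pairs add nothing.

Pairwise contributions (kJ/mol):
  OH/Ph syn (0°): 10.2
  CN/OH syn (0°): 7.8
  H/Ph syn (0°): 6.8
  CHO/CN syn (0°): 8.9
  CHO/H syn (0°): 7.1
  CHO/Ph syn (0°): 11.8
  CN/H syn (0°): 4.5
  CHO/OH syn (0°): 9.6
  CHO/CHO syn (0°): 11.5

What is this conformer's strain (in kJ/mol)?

25.3 kJ/mol

This conformer is eclipsed. H at 0° is eclipsed with Ph at 0° (6.8); OH at 120° is eclipsed with CHO at 120° (9.6); CHO at 240° is eclipsed with CN at 240° (8.9). Total 25.3 kJ/mol.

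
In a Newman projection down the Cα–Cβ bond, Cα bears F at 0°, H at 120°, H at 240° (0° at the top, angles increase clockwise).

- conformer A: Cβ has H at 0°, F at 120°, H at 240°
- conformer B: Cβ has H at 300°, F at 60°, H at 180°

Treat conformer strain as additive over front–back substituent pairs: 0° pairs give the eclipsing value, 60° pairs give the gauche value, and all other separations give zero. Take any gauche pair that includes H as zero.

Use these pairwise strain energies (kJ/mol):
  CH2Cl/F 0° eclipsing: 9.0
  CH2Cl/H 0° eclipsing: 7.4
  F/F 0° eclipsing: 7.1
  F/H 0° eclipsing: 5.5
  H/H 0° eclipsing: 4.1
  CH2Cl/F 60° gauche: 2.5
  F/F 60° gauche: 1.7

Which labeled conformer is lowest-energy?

A (eclipsed): F–H eclipsed, H–F eclipsed, H–H eclipsed; 5.5 + 5.5 + 4.1 = 15.1 kJ/mol.
B (staggered): F–F gauche; 1.7 = 1.7 kJ/mol.
B has the lowest total (1.7 kJ/mol).

B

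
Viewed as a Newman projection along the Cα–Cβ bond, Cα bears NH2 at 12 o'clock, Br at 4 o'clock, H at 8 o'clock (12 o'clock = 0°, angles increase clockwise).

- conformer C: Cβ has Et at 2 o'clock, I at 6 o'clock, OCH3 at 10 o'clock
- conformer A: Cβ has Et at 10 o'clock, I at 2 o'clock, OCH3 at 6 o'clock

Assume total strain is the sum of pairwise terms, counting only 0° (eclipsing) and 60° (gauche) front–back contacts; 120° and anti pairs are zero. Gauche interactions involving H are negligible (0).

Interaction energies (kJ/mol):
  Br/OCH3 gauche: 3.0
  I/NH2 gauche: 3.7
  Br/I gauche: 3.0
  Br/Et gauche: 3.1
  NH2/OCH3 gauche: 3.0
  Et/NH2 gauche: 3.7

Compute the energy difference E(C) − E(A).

-0.6 kJ/mol

C (staggered): NH2(0°)/Et(60°) gauche 3.7; NH2(0°)/OCH3(300°) gauche 3.0; Br(120°)/Et(60°) gauche 3.1; Br(120°)/I(180°) gauche 3.0 → 12.8 kJ/mol.
A (staggered): NH2(0°)/Et(300°) gauche 3.7; NH2(0°)/I(60°) gauche 3.7; Br(120°)/I(60°) gauche 3.0; Br(120°)/OCH3(180°) gauche 3.0 → 13.4 kJ/mol.
E(C) − E(A) = 12.8 − 13.4 = -0.6 kJ/mol.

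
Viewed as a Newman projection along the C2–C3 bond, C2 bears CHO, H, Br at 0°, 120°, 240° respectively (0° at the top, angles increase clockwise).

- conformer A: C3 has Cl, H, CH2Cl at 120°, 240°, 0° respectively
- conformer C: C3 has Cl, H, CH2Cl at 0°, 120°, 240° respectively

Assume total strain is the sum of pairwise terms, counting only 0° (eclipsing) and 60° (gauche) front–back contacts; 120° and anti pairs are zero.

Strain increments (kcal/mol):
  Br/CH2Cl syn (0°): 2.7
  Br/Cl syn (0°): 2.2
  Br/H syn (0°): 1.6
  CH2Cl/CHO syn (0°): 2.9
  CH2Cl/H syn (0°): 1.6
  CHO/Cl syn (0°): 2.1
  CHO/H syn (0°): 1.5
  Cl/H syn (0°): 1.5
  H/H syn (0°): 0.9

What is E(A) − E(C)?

A is eclipsed. CHO at 0° is eclipsed with CH2Cl at 0° (2.9); H at 120° is eclipsed with Cl at 120° (1.5); Br at 240° is eclipsed with H at 240° (1.6). Total 6.0 kcal/mol.
C is eclipsed. CHO at 0° is eclipsed with Cl at 0° (2.1); H at 120° is eclipsed with H at 120° (0.9); Br at 240° is eclipsed with CH2Cl at 240° (2.7). Total 5.7 kcal/mol.
E(A) − E(C) = 6.0 − 5.7 = +0.3 kcal/mol.

+0.3 kcal/mol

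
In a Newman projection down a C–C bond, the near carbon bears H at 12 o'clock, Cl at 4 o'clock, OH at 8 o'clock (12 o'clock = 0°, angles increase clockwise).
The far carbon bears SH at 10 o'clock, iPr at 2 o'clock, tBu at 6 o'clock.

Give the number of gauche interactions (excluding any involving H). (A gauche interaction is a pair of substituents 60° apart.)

4

Non-H gauche pairs: Cl(120°)/iPr(60°); Cl(120°)/tBu(180°); OH(240°)/SH(300°); OH(240°)/tBu(180°) — 4 interactions.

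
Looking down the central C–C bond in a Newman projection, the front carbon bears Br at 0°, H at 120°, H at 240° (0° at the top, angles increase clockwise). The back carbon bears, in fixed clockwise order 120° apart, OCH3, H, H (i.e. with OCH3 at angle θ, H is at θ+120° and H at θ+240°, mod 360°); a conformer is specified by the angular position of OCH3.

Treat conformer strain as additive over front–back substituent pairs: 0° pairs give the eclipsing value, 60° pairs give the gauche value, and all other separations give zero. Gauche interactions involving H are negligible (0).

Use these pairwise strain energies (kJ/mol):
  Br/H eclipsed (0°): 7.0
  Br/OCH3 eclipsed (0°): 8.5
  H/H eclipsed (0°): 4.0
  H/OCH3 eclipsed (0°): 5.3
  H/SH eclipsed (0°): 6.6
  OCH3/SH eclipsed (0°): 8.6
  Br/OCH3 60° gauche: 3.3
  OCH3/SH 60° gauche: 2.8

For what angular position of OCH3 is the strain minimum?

180°

OCH3 at 0° is eclipsed. Br at 0° is eclipsed with OCH3 at 0° (8.5); H at 120° is eclipsed with H at 120° (4.0); H at 240° is eclipsed with H at 240° (4.0). Total 16.5 kJ/mol.
OCH3 at 60° is staggered. Br at 0° is gauche with OCH3 at 60° (3.3). Total 3.3 kJ/mol.
OCH3 at 120° is eclipsed. Br at 0° is eclipsed with H at 0° (7.0); H at 120° is eclipsed with OCH3 at 120° (5.3); H at 240° is eclipsed with H at 240° (4.0). Total 16.3 kJ/mol.
OCH3 at 180° (staggered): no non-H gauche contacts → 0.0 kJ/mol.
OCH3 at 240° is eclipsed. Br at 0° is eclipsed with H at 0° (7.0); H at 120° is eclipsed with H at 120° (4.0); H at 240° is eclipsed with OCH3 at 240° (5.3). Total 16.3 kJ/mol.
OCH3 at 300° is staggered. Br at 0° is gauche with OCH3 at 300° (3.3). Total 3.3 kJ/mol.
The minimum (0.0 kJ/mol) occurs with OCH3 at 180°.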